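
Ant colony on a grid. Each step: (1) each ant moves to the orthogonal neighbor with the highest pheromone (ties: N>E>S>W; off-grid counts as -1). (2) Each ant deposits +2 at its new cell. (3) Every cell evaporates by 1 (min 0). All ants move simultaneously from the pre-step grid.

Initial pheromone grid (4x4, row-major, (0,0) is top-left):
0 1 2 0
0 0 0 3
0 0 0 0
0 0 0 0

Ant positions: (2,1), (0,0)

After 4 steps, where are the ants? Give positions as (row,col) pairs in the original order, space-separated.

Step 1: ant0:(2,1)->N->(1,1) | ant1:(0,0)->E->(0,1)
  grid max=2 at (0,1)
Step 2: ant0:(1,1)->N->(0,1) | ant1:(0,1)->E->(0,2)
  grid max=3 at (0,1)
Step 3: ant0:(0,1)->E->(0,2) | ant1:(0,2)->W->(0,1)
  grid max=4 at (0,1)
Step 4: ant0:(0,2)->W->(0,1) | ant1:(0,1)->E->(0,2)
  grid max=5 at (0,1)

(0,1) (0,2)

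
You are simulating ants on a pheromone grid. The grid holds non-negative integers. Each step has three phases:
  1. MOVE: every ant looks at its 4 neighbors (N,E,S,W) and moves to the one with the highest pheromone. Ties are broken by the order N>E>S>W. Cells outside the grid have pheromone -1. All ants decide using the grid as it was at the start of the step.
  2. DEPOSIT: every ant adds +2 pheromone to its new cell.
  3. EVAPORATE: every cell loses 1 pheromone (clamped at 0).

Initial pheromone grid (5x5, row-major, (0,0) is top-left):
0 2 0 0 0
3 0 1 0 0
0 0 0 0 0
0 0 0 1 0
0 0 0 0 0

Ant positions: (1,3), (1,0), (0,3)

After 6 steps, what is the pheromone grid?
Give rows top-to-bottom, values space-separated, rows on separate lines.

After step 1: ants at (1,2),(0,0),(0,4)
  1 1 0 0 1
  2 0 2 0 0
  0 0 0 0 0
  0 0 0 0 0
  0 0 0 0 0
After step 2: ants at (0,2),(1,0),(1,4)
  0 0 1 0 0
  3 0 1 0 1
  0 0 0 0 0
  0 0 0 0 0
  0 0 0 0 0
After step 3: ants at (1,2),(0,0),(0,4)
  1 0 0 0 1
  2 0 2 0 0
  0 0 0 0 0
  0 0 0 0 0
  0 0 0 0 0
After step 4: ants at (0,2),(1,0),(1,4)
  0 0 1 0 0
  3 0 1 0 1
  0 0 0 0 0
  0 0 0 0 0
  0 0 0 0 0
After step 5: ants at (1,2),(0,0),(0,4)
  1 0 0 0 1
  2 0 2 0 0
  0 0 0 0 0
  0 0 0 0 0
  0 0 0 0 0
After step 6: ants at (0,2),(1,0),(1,4)
  0 0 1 0 0
  3 0 1 0 1
  0 0 0 0 0
  0 0 0 0 0
  0 0 0 0 0

0 0 1 0 0
3 0 1 0 1
0 0 0 0 0
0 0 0 0 0
0 0 0 0 0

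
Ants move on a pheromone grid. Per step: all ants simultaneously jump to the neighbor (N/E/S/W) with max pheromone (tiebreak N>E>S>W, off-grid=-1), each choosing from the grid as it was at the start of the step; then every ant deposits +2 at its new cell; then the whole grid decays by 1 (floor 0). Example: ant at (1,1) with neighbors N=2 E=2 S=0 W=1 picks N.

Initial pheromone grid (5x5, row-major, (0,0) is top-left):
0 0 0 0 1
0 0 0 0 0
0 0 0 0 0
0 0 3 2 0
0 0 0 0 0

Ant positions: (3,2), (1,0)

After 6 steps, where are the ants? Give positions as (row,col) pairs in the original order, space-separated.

Step 1: ant0:(3,2)->E->(3,3) | ant1:(1,0)->N->(0,0)
  grid max=3 at (3,3)
Step 2: ant0:(3,3)->W->(3,2) | ant1:(0,0)->E->(0,1)
  grid max=3 at (3,2)
Step 3: ant0:(3,2)->E->(3,3) | ant1:(0,1)->E->(0,2)
  grid max=3 at (3,3)
Step 4: ant0:(3,3)->W->(3,2) | ant1:(0,2)->E->(0,3)
  grid max=3 at (3,2)
Step 5: ant0:(3,2)->E->(3,3) | ant1:(0,3)->E->(0,4)
  grid max=3 at (3,3)
Step 6: ant0:(3,3)->W->(3,2) | ant1:(0,4)->S->(1,4)
  grid max=3 at (3,2)

(3,2) (1,4)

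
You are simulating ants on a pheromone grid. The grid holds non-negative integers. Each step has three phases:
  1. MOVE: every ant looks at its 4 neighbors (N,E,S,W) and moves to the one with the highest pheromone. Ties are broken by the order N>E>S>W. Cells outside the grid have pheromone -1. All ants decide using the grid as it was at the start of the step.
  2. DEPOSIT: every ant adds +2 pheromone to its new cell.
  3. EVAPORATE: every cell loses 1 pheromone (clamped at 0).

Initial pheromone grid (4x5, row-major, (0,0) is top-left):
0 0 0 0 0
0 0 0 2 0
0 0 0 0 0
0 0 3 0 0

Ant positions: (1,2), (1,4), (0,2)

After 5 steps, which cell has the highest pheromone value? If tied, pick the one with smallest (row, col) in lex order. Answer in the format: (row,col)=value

Answer: (1,3)=13

Derivation:
Step 1: ant0:(1,2)->E->(1,3) | ant1:(1,4)->W->(1,3) | ant2:(0,2)->E->(0,3)
  grid max=5 at (1,3)
Step 2: ant0:(1,3)->N->(0,3) | ant1:(1,3)->N->(0,3) | ant2:(0,3)->S->(1,3)
  grid max=6 at (1,3)
Step 3: ant0:(0,3)->S->(1,3) | ant1:(0,3)->S->(1,3) | ant2:(1,3)->N->(0,3)
  grid max=9 at (1,3)
Step 4: ant0:(1,3)->N->(0,3) | ant1:(1,3)->N->(0,3) | ant2:(0,3)->S->(1,3)
  grid max=10 at (1,3)
Step 5: ant0:(0,3)->S->(1,3) | ant1:(0,3)->S->(1,3) | ant2:(1,3)->N->(0,3)
  grid max=13 at (1,3)
Final grid:
  0 0 0 9 0
  0 0 0 13 0
  0 0 0 0 0
  0 0 0 0 0
Max pheromone 13 at (1,3)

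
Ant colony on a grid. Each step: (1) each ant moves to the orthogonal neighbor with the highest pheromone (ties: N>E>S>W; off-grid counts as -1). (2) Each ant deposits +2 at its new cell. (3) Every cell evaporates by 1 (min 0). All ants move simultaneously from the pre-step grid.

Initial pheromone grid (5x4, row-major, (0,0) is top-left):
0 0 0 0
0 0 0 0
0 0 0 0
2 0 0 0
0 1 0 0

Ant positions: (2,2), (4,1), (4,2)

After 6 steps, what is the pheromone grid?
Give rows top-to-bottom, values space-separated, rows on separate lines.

After step 1: ants at (1,2),(3,1),(4,1)
  0 0 0 0
  0 0 1 0
  0 0 0 0
  1 1 0 0
  0 2 0 0
After step 2: ants at (0,2),(4,1),(3,1)
  0 0 1 0
  0 0 0 0
  0 0 0 0
  0 2 0 0
  0 3 0 0
After step 3: ants at (0,3),(3,1),(4,1)
  0 0 0 1
  0 0 0 0
  0 0 0 0
  0 3 0 0
  0 4 0 0
After step 4: ants at (1,3),(4,1),(3,1)
  0 0 0 0
  0 0 0 1
  0 0 0 0
  0 4 0 0
  0 5 0 0
After step 5: ants at (0,3),(3,1),(4,1)
  0 0 0 1
  0 0 0 0
  0 0 0 0
  0 5 0 0
  0 6 0 0
After step 6: ants at (1,3),(4,1),(3,1)
  0 0 0 0
  0 0 0 1
  0 0 0 0
  0 6 0 0
  0 7 0 0

0 0 0 0
0 0 0 1
0 0 0 0
0 6 0 0
0 7 0 0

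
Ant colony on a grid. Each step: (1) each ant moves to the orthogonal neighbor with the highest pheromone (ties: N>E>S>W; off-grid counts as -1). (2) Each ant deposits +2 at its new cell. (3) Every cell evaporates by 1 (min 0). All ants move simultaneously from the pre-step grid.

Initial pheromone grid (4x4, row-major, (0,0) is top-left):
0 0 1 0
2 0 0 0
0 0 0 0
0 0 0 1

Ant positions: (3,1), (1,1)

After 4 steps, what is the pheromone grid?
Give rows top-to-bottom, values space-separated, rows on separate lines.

After step 1: ants at (2,1),(1,0)
  0 0 0 0
  3 0 0 0
  0 1 0 0
  0 0 0 0
After step 2: ants at (1,1),(0,0)
  1 0 0 0
  2 1 0 0
  0 0 0 0
  0 0 0 0
After step 3: ants at (1,0),(1,0)
  0 0 0 0
  5 0 0 0
  0 0 0 0
  0 0 0 0
After step 4: ants at (0,0),(0,0)
  3 0 0 0
  4 0 0 0
  0 0 0 0
  0 0 0 0

3 0 0 0
4 0 0 0
0 0 0 0
0 0 0 0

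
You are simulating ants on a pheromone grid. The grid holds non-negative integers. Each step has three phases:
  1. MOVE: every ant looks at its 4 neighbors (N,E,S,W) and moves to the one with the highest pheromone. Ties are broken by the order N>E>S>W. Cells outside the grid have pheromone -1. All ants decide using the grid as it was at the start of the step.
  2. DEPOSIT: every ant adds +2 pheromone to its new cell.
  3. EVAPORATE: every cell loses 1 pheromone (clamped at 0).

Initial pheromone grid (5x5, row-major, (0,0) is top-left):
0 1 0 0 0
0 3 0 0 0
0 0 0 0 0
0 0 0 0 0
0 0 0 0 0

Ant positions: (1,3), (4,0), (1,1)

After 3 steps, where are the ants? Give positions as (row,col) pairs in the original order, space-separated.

Step 1: ant0:(1,3)->N->(0,3) | ant1:(4,0)->N->(3,0) | ant2:(1,1)->N->(0,1)
  grid max=2 at (0,1)
Step 2: ant0:(0,3)->E->(0,4) | ant1:(3,0)->N->(2,0) | ant2:(0,1)->S->(1,1)
  grid max=3 at (1,1)
Step 3: ant0:(0,4)->S->(1,4) | ant1:(2,0)->N->(1,0) | ant2:(1,1)->N->(0,1)
  grid max=2 at (0,1)

(1,4) (1,0) (0,1)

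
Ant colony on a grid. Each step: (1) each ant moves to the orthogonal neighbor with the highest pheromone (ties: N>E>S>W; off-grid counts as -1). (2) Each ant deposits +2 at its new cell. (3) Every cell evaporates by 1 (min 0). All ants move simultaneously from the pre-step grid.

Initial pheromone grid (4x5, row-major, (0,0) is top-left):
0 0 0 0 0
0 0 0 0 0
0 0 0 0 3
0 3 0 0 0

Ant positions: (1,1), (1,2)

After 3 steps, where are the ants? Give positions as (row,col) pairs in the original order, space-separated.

Step 1: ant0:(1,1)->N->(0,1) | ant1:(1,2)->N->(0,2)
  grid max=2 at (2,4)
Step 2: ant0:(0,1)->E->(0,2) | ant1:(0,2)->W->(0,1)
  grid max=2 at (0,1)
Step 3: ant0:(0,2)->W->(0,1) | ant1:(0,1)->E->(0,2)
  grid max=3 at (0,1)

(0,1) (0,2)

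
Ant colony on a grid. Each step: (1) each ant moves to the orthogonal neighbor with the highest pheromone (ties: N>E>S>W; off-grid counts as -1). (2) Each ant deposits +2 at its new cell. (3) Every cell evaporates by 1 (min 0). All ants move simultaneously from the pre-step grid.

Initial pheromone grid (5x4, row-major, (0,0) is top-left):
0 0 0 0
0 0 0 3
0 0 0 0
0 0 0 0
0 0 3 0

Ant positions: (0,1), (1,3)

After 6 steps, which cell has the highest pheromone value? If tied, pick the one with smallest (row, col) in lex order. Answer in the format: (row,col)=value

Step 1: ant0:(0,1)->E->(0,2) | ant1:(1,3)->N->(0,3)
  grid max=2 at (1,3)
Step 2: ant0:(0,2)->E->(0,3) | ant1:(0,3)->S->(1,3)
  grid max=3 at (1,3)
Step 3: ant0:(0,3)->S->(1,3) | ant1:(1,3)->N->(0,3)
  grid max=4 at (1,3)
Step 4: ant0:(1,3)->N->(0,3) | ant1:(0,3)->S->(1,3)
  grid max=5 at (1,3)
Step 5: ant0:(0,3)->S->(1,3) | ant1:(1,3)->N->(0,3)
  grid max=6 at (1,3)
Step 6: ant0:(1,3)->N->(0,3) | ant1:(0,3)->S->(1,3)
  grid max=7 at (1,3)
Final grid:
  0 0 0 6
  0 0 0 7
  0 0 0 0
  0 0 0 0
  0 0 0 0
Max pheromone 7 at (1,3)

Answer: (1,3)=7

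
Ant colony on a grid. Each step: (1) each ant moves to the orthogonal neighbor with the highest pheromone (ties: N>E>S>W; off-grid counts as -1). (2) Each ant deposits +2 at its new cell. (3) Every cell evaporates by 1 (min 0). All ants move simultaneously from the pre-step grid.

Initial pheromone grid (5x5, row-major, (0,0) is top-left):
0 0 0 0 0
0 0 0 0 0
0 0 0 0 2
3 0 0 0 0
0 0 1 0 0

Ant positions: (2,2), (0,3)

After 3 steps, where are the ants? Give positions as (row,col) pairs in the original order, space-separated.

Step 1: ant0:(2,2)->N->(1,2) | ant1:(0,3)->E->(0,4)
  grid max=2 at (3,0)
Step 2: ant0:(1,2)->N->(0,2) | ant1:(0,4)->S->(1,4)
  grid max=1 at (0,2)
Step 3: ant0:(0,2)->E->(0,3) | ant1:(1,4)->N->(0,4)
  grid max=1 at (0,3)

(0,3) (0,4)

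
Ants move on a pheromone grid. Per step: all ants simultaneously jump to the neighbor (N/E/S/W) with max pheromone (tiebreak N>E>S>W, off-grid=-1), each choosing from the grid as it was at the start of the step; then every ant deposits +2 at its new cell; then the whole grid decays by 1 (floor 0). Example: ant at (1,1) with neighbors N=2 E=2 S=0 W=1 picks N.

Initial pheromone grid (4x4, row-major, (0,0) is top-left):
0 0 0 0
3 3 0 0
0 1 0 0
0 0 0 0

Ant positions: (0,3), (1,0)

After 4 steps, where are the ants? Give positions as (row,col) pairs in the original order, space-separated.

Step 1: ant0:(0,3)->S->(1,3) | ant1:(1,0)->E->(1,1)
  grid max=4 at (1,1)
Step 2: ant0:(1,3)->N->(0,3) | ant1:(1,1)->W->(1,0)
  grid max=3 at (1,0)
Step 3: ant0:(0,3)->S->(1,3) | ant1:(1,0)->E->(1,1)
  grid max=4 at (1,1)
Step 4: ant0:(1,3)->N->(0,3) | ant1:(1,1)->W->(1,0)
  grid max=3 at (1,0)

(0,3) (1,0)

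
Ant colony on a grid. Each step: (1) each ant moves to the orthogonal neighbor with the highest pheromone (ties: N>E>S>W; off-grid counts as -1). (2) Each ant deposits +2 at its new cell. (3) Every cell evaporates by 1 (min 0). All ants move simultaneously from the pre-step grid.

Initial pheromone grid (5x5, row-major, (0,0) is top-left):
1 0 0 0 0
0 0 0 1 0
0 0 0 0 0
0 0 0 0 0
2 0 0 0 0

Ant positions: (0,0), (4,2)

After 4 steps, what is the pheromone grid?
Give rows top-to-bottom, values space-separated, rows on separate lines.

After step 1: ants at (0,1),(3,2)
  0 1 0 0 0
  0 0 0 0 0
  0 0 0 0 0
  0 0 1 0 0
  1 0 0 0 0
After step 2: ants at (0,2),(2,2)
  0 0 1 0 0
  0 0 0 0 0
  0 0 1 0 0
  0 0 0 0 0
  0 0 0 0 0
After step 3: ants at (0,3),(1,2)
  0 0 0 1 0
  0 0 1 0 0
  0 0 0 0 0
  0 0 0 0 0
  0 0 0 0 0
After step 4: ants at (0,4),(0,2)
  0 0 1 0 1
  0 0 0 0 0
  0 0 0 0 0
  0 0 0 0 0
  0 0 0 0 0

0 0 1 0 1
0 0 0 0 0
0 0 0 0 0
0 0 0 0 0
0 0 0 0 0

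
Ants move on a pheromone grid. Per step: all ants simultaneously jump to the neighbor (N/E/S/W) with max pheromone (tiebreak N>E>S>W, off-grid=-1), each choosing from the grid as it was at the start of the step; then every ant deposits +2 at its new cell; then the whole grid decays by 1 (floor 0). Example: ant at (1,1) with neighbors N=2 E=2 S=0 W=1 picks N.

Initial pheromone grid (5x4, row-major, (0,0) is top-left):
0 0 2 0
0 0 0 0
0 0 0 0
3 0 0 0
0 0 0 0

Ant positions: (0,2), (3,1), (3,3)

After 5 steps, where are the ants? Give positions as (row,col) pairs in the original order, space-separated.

Step 1: ant0:(0,2)->E->(0,3) | ant1:(3,1)->W->(3,0) | ant2:(3,3)->N->(2,3)
  grid max=4 at (3,0)
Step 2: ant0:(0,3)->W->(0,2) | ant1:(3,0)->N->(2,0) | ant2:(2,3)->N->(1,3)
  grid max=3 at (3,0)
Step 3: ant0:(0,2)->E->(0,3) | ant1:(2,0)->S->(3,0) | ant2:(1,3)->N->(0,3)
  grid max=4 at (3,0)
Step 4: ant0:(0,3)->W->(0,2) | ant1:(3,0)->N->(2,0) | ant2:(0,3)->W->(0,2)
  grid max=4 at (0,2)
Step 5: ant0:(0,2)->E->(0,3) | ant1:(2,0)->S->(3,0) | ant2:(0,2)->E->(0,3)
  grid max=5 at (0,3)

(0,3) (3,0) (0,3)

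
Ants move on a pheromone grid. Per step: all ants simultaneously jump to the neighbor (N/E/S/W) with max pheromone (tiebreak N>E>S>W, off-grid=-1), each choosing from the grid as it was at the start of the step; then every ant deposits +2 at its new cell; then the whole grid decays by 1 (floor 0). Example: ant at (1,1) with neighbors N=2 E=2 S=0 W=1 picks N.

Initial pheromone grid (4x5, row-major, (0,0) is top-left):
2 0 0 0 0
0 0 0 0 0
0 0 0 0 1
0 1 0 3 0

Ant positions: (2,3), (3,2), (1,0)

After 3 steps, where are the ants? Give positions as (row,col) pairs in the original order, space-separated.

Step 1: ant0:(2,3)->S->(3,3) | ant1:(3,2)->E->(3,3) | ant2:(1,0)->N->(0,0)
  grid max=6 at (3,3)
Step 2: ant0:(3,3)->N->(2,3) | ant1:(3,3)->N->(2,3) | ant2:(0,0)->E->(0,1)
  grid max=5 at (3,3)
Step 3: ant0:(2,3)->S->(3,3) | ant1:(2,3)->S->(3,3) | ant2:(0,1)->W->(0,0)
  grid max=8 at (3,3)

(3,3) (3,3) (0,0)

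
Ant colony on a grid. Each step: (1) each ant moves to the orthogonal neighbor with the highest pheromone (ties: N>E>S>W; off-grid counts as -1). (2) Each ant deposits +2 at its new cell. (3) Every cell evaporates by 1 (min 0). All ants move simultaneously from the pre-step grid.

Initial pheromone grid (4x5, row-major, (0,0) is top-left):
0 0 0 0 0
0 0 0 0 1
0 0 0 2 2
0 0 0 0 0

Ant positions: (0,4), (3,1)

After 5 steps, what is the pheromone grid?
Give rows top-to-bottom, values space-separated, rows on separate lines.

After step 1: ants at (1,4),(2,1)
  0 0 0 0 0
  0 0 0 0 2
  0 1 0 1 1
  0 0 0 0 0
After step 2: ants at (2,4),(1,1)
  0 0 0 0 0
  0 1 0 0 1
  0 0 0 0 2
  0 0 0 0 0
After step 3: ants at (1,4),(0,1)
  0 1 0 0 0
  0 0 0 0 2
  0 0 0 0 1
  0 0 0 0 0
After step 4: ants at (2,4),(0,2)
  0 0 1 0 0
  0 0 0 0 1
  0 0 0 0 2
  0 0 0 0 0
After step 5: ants at (1,4),(0,3)
  0 0 0 1 0
  0 0 0 0 2
  0 0 0 0 1
  0 0 0 0 0

0 0 0 1 0
0 0 0 0 2
0 0 0 0 1
0 0 0 0 0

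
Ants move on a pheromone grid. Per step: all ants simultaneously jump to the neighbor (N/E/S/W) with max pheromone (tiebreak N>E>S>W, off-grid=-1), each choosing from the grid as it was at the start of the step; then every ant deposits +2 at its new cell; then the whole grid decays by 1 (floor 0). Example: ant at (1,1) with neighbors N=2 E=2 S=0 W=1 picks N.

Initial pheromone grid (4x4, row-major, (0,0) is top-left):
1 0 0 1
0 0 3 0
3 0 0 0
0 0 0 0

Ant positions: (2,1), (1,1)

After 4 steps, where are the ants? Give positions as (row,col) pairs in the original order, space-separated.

Step 1: ant0:(2,1)->W->(2,0) | ant1:(1,1)->E->(1,2)
  grid max=4 at (1,2)
Step 2: ant0:(2,0)->N->(1,0) | ant1:(1,2)->N->(0,2)
  grid max=3 at (1,2)
Step 3: ant0:(1,0)->S->(2,0) | ant1:(0,2)->S->(1,2)
  grid max=4 at (1,2)
Step 4: ant0:(2,0)->N->(1,0) | ant1:(1,2)->N->(0,2)
  grid max=3 at (1,2)

(1,0) (0,2)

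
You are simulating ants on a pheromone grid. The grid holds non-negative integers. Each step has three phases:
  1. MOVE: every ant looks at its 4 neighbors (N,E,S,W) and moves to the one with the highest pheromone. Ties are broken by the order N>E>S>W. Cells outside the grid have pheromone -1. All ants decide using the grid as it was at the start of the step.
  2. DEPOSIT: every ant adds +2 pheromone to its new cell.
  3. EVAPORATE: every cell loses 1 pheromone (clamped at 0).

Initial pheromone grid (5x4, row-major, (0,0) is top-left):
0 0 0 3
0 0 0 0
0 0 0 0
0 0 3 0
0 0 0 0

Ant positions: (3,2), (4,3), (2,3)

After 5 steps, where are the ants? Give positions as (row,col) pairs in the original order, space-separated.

Step 1: ant0:(3,2)->N->(2,2) | ant1:(4,3)->N->(3,3) | ant2:(2,3)->N->(1,3)
  grid max=2 at (0,3)
Step 2: ant0:(2,2)->S->(3,2) | ant1:(3,3)->W->(3,2) | ant2:(1,3)->N->(0,3)
  grid max=5 at (3,2)
Step 3: ant0:(3,2)->N->(2,2) | ant1:(3,2)->N->(2,2) | ant2:(0,3)->S->(1,3)
  grid max=4 at (3,2)
Step 4: ant0:(2,2)->S->(3,2) | ant1:(2,2)->S->(3,2) | ant2:(1,3)->N->(0,3)
  grid max=7 at (3,2)
Step 5: ant0:(3,2)->N->(2,2) | ant1:(3,2)->N->(2,2) | ant2:(0,3)->S->(1,3)
  grid max=6 at (3,2)

(2,2) (2,2) (1,3)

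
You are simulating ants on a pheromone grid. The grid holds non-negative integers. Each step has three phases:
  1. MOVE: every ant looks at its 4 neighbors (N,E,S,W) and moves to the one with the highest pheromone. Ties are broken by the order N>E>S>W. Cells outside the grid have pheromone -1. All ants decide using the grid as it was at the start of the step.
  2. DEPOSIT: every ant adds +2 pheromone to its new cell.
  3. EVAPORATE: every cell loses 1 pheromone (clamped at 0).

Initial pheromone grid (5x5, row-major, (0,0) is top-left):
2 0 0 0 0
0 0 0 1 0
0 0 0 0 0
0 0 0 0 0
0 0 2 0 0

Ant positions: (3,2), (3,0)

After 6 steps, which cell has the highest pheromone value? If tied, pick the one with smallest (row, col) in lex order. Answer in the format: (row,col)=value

Step 1: ant0:(3,2)->S->(4,2) | ant1:(3,0)->N->(2,0)
  grid max=3 at (4,2)
Step 2: ant0:(4,2)->N->(3,2) | ant1:(2,0)->N->(1,0)
  grid max=2 at (4,2)
Step 3: ant0:(3,2)->S->(4,2) | ant1:(1,0)->N->(0,0)
  grid max=3 at (4,2)
Step 4: ant0:(4,2)->N->(3,2) | ant1:(0,0)->E->(0,1)
  grid max=2 at (4,2)
Step 5: ant0:(3,2)->S->(4,2) | ant1:(0,1)->E->(0,2)
  grid max=3 at (4,2)
Step 6: ant0:(4,2)->N->(3,2) | ant1:(0,2)->E->(0,3)
  grid max=2 at (4,2)
Final grid:
  0 0 0 1 0
  0 0 0 0 0
  0 0 0 0 0
  0 0 1 0 0
  0 0 2 0 0
Max pheromone 2 at (4,2)

Answer: (4,2)=2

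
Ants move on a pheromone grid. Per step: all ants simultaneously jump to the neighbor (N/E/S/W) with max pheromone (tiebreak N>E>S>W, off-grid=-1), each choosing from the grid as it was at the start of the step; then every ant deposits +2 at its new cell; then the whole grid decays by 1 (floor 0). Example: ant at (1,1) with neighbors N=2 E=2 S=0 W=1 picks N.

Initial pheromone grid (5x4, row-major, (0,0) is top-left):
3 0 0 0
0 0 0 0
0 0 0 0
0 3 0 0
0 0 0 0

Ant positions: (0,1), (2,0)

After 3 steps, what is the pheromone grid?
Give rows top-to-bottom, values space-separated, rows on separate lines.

After step 1: ants at (0,0),(1,0)
  4 0 0 0
  1 0 0 0
  0 0 0 0
  0 2 0 0
  0 0 0 0
After step 2: ants at (1,0),(0,0)
  5 0 0 0
  2 0 0 0
  0 0 0 0
  0 1 0 0
  0 0 0 0
After step 3: ants at (0,0),(1,0)
  6 0 0 0
  3 0 0 0
  0 0 0 0
  0 0 0 0
  0 0 0 0

6 0 0 0
3 0 0 0
0 0 0 0
0 0 0 0
0 0 0 0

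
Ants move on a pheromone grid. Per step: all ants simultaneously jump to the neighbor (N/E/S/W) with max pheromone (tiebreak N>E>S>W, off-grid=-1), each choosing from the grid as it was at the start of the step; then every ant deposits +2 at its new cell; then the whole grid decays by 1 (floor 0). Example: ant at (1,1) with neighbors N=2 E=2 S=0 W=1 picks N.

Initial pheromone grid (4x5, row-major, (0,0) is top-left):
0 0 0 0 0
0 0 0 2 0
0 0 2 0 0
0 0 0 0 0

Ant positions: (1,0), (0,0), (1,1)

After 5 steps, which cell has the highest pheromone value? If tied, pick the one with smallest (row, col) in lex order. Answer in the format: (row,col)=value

Answer: (0,1)=11

Derivation:
Step 1: ant0:(1,0)->N->(0,0) | ant1:(0,0)->E->(0,1) | ant2:(1,1)->N->(0,1)
  grid max=3 at (0,1)
Step 2: ant0:(0,0)->E->(0,1) | ant1:(0,1)->W->(0,0) | ant2:(0,1)->W->(0,0)
  grid max=4 at (0,0)
Step 3: ant0:(0,1)->W->(0,0) | ant1:(0,0)->E->(0,1) | ant2:(0,0)->E->(0,1)
  grid max=7 at (0,1)
Step 4: ant0:(0,0)->E->(0,1) | ant1:(0,1)->W->(0,0) | ant2:(0,1)->W->(0,0)
  grid max=8 at (0,0)
Step 5: ant0:(0,1)->W->(0,0) | ant1:(0,0)->E->(0,1) | ant2:(0,0)->E->(0,1)
  grid max=11 at (0,1)
Final grid:
  9 11 0 0 0
  0 0 0 0 0
  0 0 0 0 0
  0 0 0 0 0
Max pheromone 11 at (0,1)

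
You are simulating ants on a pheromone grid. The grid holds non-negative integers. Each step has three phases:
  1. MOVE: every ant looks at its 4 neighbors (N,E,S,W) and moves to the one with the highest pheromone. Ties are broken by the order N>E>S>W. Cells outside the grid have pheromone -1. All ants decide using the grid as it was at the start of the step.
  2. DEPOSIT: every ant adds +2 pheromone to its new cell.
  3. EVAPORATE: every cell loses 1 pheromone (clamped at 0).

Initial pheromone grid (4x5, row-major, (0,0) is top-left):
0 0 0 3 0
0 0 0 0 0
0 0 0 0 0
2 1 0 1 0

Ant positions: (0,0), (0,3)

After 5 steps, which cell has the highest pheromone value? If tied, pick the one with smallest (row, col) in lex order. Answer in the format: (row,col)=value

Step 1: ant0:(0,0)->E->(0,1) | ant1:(0,3)->E->(0,4)
  grid max=2 at (0,3)
Step 2: ant0:(0,1)->E->(0,2) | ant1:(0,4)->W->(0,3)
  grid max=3 at (0,3)
Step 3: ant0:(0,2)->E->(0,3) | ant1:(0,3)->W->(0,2)
  grid max=4 at (0,3)
Step 4: ant0:(0,3)->W->(0,2) | ant1:(0,2)->E->(0,3)
  grid max=5 at (0,3)
Step 5: ant0:(0,2)->E->(0,3) | ant1:(0,3)->W->(0,2)
  grid max=6 at (0,3)
Final grid:
  0 0 4 6 0
  0 0 0 0 0
  0 0 0 0 0
  0 0 0 0 0
Max pheromone 6 at (0,3)

Answer: (0,3)=6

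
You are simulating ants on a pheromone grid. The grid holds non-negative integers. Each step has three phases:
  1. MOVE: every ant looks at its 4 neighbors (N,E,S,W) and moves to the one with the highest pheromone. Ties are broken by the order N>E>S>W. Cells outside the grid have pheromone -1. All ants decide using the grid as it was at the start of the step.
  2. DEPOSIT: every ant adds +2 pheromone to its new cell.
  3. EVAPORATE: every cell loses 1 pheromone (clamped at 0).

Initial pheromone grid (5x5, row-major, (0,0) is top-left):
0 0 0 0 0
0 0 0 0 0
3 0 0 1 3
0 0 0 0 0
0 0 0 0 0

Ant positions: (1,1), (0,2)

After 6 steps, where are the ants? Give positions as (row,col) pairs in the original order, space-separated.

Step 1: ant0:(1,1)->N->(0,1) | ant1:(0,2)->E->(0,3)
  grid max=2 at (2,0)
Step 2: ant0:(0,1)->E->(0,2) | ant1:(0,3)->E->(0,4)
  grid max=1 at (0,2)
Step 3: ant0:(0,2)->E->(0,3) | ant1:(0,4)->S->(1,4)
  grid max=1 at (0,3)
Step 4: ant0:(0,3)->E->(0,4) | ant1:(1,4)->N->(0,4)
  grid max=3 at (0,4)
Step 5: ant0:(0,4)->S->(1,4) | ant1:(0,4)->S->(1,4)
  grid max=3 at (1,4)
Step 6: ant0:(1,4)->N->(0,4) | ant1:(1,4)->N->(0,4)
  grid max=5 at (0,4)

(0,4) (0,4)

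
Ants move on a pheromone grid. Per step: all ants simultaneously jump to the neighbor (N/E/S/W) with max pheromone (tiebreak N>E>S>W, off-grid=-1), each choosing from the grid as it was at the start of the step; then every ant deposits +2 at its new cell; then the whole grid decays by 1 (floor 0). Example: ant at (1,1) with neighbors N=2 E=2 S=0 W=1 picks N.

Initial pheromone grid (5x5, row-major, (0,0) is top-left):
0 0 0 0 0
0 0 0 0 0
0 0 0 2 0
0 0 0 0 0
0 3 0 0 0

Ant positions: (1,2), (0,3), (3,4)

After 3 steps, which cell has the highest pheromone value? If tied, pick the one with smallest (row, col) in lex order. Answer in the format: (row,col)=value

Step 1: ant0:(1,2)->N->(0,2) | ant1:(0,3)->E->(0,4) | ant2:(3,4)->N->(2,4)
  grid max=2 at (4,1)
Step 2: ant0:(0,2)->E->(0,3) | ant1:(0,4)->S->(1,4) | ant2:(2,4)->W->(2,3)
  grid max=2 at (2,3)
Step 3: ant0:(0,3)->E->(0,4) | ant1:(1,4)->N->(0,4) | ant2:(2,3)->N->(1,3)
  grid max=3 at (0,4)
Final grid:
  0 0 0 0 3
  0 0 0 1 0
  0 0 0 1 0
  0 0 0 0 0
  0 0 0 0 0
Max pheromone 3 at (0,4)

Answer: (0,4)=3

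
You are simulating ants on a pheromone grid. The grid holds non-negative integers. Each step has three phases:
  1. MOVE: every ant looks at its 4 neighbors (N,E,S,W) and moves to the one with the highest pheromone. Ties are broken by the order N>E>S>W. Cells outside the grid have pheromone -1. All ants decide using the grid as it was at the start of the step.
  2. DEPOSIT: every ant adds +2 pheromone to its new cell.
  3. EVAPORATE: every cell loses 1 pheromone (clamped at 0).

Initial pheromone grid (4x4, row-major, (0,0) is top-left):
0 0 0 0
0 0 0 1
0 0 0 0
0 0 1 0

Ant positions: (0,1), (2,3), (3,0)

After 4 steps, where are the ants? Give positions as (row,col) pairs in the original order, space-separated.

Step 1: ant0:(0,1)->E->(0,2) | ant1:(2,3)->N->(1,3) | ant2:(3,0)->N->(2,0)
  grid max=2 at (1,3)
Step 2: ant0:(0,2)->E->(0,3) | ant1:(1,3)->N->(0,3) | ant2:(2,0)->N->(1,0)
  grid max=3 at (0,3)
Step 3: ant0:(0,3)->S->(1,3) | ant1:(0,3)->S->(1,3) | ant2:(1,0)->N->(0,0)
  grid max=4 at (1,3)
Step 4: ant0:(1,3)->N->(0,3) | ant1:(1,3)->N->(0,3) | ant2:(0,0)->E->(0,1)
  grid max=5 at (0,3)

(0,3) (0,3) (0,1)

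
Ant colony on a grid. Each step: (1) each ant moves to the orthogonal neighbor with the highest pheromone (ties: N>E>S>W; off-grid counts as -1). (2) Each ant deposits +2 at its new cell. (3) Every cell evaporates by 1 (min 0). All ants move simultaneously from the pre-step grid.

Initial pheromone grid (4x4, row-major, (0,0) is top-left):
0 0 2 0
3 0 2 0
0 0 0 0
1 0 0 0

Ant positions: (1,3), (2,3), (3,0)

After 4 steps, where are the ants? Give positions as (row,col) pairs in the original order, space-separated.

Step 1: ant0:(1,3)->W->(1,2) | ant1:(2,3)->N->(1,3) | ant2:(3,0)->N->(2,0)
  grid max=3 at (1,2)
Step 2: ant0:(1,2)->N->(0,2) | ant1:(1,3)->W->(1,2) | ant2:(2,0)->N->(1,0)
  grid max=4 at (1,2)
Step 3: ant0:(0,2)->S->(1,2) | ant1:(1,2)->N->(0,2) | ant2:(1,0)->N->(0,0)
  grid max=5 at (1,2)
Step 4: ant0:(1,2)->N->(0,2) | ant1:(0,2)->S->(1,2) | ant2:(0,0)->S->(1,0)
  grid max=6 at (1,2)

(0,2) (1,2) (1,0)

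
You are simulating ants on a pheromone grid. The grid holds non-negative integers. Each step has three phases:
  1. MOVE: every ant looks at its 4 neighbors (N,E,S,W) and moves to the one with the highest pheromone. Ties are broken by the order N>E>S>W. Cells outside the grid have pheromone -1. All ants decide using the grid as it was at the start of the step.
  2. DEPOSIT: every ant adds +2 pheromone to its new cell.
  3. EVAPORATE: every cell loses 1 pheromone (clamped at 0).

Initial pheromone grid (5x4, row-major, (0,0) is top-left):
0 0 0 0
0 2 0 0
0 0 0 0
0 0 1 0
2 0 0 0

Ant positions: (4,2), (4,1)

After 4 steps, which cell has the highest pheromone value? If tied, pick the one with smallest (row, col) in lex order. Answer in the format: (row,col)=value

Step 1: ant0:(4,2)->N->(3,2) | ant1:(4,1)->W->(4,0)
  grid max=3 at (4,0)
Step 2: ant0:(3,2)->N->(2,2) | ant1:(4,0)->N->(3,0)
  grid max=2 at (4,0)
Step 3: ant0:(2,2)->S->(3,2) | ant1:(3,0)->S->(4,0)
  grid max=3 at (4,0)
Step 4: ant0:(3,2)->N->(2,2) | ant1:(4,0)->N->(3,0)
  grid max=2 at (4,0)
Final grid:
  0 0 0 0
  0 0 0 0
  0 0 1 0
  1 0 1 0
  2 0 0 0
Max pheromone 2 at (4,0)

Answer: (4,0)=2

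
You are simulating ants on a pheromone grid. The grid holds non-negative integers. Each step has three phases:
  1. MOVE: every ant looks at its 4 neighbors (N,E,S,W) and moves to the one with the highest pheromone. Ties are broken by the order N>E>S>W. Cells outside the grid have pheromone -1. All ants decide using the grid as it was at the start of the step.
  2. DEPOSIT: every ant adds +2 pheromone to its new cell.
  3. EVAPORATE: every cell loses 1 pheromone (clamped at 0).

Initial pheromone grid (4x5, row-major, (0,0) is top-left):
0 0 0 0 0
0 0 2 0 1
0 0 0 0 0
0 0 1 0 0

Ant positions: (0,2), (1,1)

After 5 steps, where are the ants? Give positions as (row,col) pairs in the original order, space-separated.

Step 1: ant0:(0,2)->S->(1,2) | ant1:(1,1)->E->(1,2)
  grid max=5 at (1,2)
Step 2: ant0:(1,2)->N->(0,2) | ant1:(1,2)->N->(0,2)
  grid max=4 at (1,2)
Step 3: ant0:(0,2)->S->(1,2) | ant1:(0,2)->S->(1,2)
  grid max=7 at (1,2)
Step 4: ant0:(1,2)->N->(0,2) | ant1:(1,2)->N->(0,2)
  grid max=6 at (1,2)
Step 5: ant0:(0,2)->S->(1,2) | ant1:(0,2)->S->(1,2)
  grid max=9 at (1,2)

(1,2) (1,2)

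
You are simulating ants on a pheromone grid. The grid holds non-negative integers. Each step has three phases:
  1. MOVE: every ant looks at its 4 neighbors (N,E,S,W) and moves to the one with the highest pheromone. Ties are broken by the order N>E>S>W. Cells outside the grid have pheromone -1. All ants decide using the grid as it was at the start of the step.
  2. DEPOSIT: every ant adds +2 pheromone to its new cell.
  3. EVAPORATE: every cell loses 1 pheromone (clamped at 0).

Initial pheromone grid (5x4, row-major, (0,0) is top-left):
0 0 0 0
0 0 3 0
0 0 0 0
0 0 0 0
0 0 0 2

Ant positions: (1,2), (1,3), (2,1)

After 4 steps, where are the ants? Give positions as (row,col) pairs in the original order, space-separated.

Step 1: ant0:(1,2)->N->(0,2) | ant1:(1,3)->W->(1,2) | ant2:(2,1)->N->(1,1)
  grid max=4 at (1,2)
Step 2: ant0:(0,2)->S->(1,2) | ant1:(1,2)->N->(0,2) | ant2:(1,1)->E->(1,2)
  grid max=7 at (1,2)
Step 3: ant0:(1,2)->N->(0,2) | ant1:(0,2)->S->(1,2) | ant2:(1,2)->N->(0,2)
  grid max=8 at (1,2)
Step 4: ant0:(0,2)->S->(1,2) | ant1:(1,2)->N->(0,2) | ant2:(0,2)->S->(1,2)
  grid max=11 at (1,2)

(1,2) (0,2) (1,2)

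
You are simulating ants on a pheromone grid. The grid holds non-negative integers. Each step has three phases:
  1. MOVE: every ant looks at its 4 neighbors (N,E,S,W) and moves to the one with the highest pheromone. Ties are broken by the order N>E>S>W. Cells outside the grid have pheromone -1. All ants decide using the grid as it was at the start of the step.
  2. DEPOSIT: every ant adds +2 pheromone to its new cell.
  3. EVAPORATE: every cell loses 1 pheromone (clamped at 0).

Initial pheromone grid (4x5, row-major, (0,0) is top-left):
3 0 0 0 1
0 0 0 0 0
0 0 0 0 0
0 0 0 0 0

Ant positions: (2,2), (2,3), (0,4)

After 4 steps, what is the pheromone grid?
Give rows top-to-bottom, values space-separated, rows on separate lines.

After step 1: ants at (1,2),(1,3),(1,4)
  2 0 0 0 0
  0 0 1 1 1
  0 0 0 0 0
  0 0 0 0 0
After step 2: ants at (1,3),(1,4),(1,3)
  1 0 0 0 0
  0 0 0 4 2
  0 0 0 0 0
  0 0 0 0 0
After step 3: ants at (1,4),(1,3),(1,4)
  0 0 0 0 0
  0 0 0 5 5
  0 0 0 0 0
  0 0 0 0 0
After step 4: ants at (1,3),(1,4),(1,3)
  0 0 0 0 0
  0 0 0 8 6
  0 0 0 0 0
  0 0 0 0 0

0 0 0 0 0
0 0 0 8 6
0 0 0 0 0
0 0 0 0 0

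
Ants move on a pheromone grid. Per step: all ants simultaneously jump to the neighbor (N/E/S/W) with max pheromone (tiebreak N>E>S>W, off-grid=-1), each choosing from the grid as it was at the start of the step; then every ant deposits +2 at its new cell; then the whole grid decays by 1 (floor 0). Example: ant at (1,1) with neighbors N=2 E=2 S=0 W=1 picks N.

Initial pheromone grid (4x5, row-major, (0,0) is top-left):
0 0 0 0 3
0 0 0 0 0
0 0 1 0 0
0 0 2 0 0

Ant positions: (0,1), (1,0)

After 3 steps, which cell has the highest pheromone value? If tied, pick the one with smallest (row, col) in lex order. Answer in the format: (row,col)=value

Step 1: ant0:(0,1)->E->(0,2) | ant1:(1,0)->N->(0,0)
  grid max=2 at (0,4)
Step 2: ant0:(0,2)->E->(0,3) | ant1:(0,0)->E->(0,1)
  grid max=1 at (0,1)
Step 3: ant0:(0,3)->E->(0,4) | ant1:(0,1)->E->(0,2)
  grid max=2 at (0,4)
Final grid:
  0 0 1 0 2
  0 0 0 0 0
  0 0 0 0 0
  0 0 0 0 0
Max pheromone 2 at (0,4)

Answer: (0,4)=2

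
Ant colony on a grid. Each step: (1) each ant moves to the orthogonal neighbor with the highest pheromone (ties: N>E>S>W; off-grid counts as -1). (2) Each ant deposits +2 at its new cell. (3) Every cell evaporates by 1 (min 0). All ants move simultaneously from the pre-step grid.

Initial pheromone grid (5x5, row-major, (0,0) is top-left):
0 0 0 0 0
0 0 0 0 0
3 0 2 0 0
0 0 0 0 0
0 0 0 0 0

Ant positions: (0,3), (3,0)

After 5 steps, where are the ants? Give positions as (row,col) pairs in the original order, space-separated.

Step 1: ant0:(0,3)->E->(0,4) | ant1:(3,0)->N->(2,0)
  grid max=4 at (2,0)
Step 2: ant0:(0,4)->S->(1,4) | ant1:(2,0)->N->(1,0)
  grid max=3 at (2,0)
Step 3: ant0:(1,4)->N->(0,4) | ant1:(1,0)->S->(2,0)
  grid max=4 at (2,0)
Step 4: ant0:(0,4)->S->(1,4) | ant1:(2,0)->N->(1,0)
  grid max=3 at (2,0)
Step 5: ant0:(1,4)->N->(0,4) | ant1:(1,0)->S->(2,0)
  grid max=4 at (2,0)

(0,4) (2,0)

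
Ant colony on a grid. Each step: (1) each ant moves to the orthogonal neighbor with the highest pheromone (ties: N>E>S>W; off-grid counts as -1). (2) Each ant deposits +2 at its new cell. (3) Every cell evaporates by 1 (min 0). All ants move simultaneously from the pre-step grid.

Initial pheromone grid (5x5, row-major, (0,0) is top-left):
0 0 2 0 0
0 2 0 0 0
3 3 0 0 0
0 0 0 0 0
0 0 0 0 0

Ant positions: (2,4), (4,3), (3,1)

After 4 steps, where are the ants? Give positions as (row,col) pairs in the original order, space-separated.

Step 1: ant0:(2,4)->N->(1,4) | ant1:(4,3)->N->(3,3) | ant2:(3,1)->N->(2,1)
  grid max=4 at (2,1)
Step 2: ant0:(1,4)->N->(0,4) | ant1:(3,3)->N->(2,3) | ant2:(2,1)->W->(2,0)
  grid max=3 at (2,0)
Step 3: ant0:(0,4)->S->(1,4) | ant1:(2,3)->N->(1,3) | ant2:(2,0)->E->(2,1)
  grid max=4 at (2,1)
Step 4: ant0:(1,4)->W->(1,3) | ant1:(1,3)->E->(1,4) | ant2:(2,1)->W->(2,0)
  grid max=3 at (2,0)

(1,3) (1,4) (2,0)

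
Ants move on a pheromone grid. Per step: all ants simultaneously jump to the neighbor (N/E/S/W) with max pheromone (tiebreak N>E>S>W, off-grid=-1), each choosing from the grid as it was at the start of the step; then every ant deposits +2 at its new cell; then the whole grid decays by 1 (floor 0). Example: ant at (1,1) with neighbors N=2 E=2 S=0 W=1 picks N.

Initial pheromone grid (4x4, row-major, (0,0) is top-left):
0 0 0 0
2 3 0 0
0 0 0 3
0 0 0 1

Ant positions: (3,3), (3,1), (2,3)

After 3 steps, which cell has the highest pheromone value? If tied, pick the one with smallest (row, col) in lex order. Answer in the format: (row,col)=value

Step 1: ant0:(3,3)->N->(2,3) | ant1:(3,1)->N->(2,1) | ant2:(2,3)->S->(3,3)
  grid max=4 at (2,3)
Step 2: ant0:(2,3)->S->(3,3) | ant1:(2,1)->N->(1,1) | ant2:(3,3)->N->(2,3)
  grid max=5 at (2,3)
Step 3: ant0:(3,3)->N->(2,3) | ant1:(1,1)->N->(0,1) | ant2:(2,3)->S->(3,3)
  grid max=6 at (2,3)
Final grid:
  0 1 0 0
  0 2 0 0
  0 0 0 6
  0 0 0 4
Max pheromone 6 at (2,3)

Answer: (2,3)=6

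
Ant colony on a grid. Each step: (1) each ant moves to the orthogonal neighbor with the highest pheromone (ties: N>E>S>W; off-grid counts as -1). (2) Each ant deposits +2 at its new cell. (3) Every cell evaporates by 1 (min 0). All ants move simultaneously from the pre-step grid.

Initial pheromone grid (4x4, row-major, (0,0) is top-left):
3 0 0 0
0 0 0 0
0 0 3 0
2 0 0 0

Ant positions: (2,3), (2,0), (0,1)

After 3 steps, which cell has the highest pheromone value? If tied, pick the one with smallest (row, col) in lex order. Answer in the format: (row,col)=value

Answer: (0,0)=4

Derivation:
Step 1: ant0:(2,3)->W->(2,2) | ant1:(2,0)->S->(3,0) | ant2:(0,1)->W->(0,0)
  grid max=4 at (0,0)
Step 2: ant0:(2,2)->N->(1,2) | ant1:(3,0)->N->(2,0) | ant2:(0,0)->E->(0,1)
  grid max=3 at (0,0)
Step 3: ant0:(1,2)->S->(2,2) | ant1:(2,0)->S->(3,0) | ant2:(0,1)->W->(0,0)
  grid max=4 at (0,0)
Final grid:
  4 0 0 0
  0 0 0 0
  0 0 4 0
  3 0 0 0
Max pheromone 4 at (0,0)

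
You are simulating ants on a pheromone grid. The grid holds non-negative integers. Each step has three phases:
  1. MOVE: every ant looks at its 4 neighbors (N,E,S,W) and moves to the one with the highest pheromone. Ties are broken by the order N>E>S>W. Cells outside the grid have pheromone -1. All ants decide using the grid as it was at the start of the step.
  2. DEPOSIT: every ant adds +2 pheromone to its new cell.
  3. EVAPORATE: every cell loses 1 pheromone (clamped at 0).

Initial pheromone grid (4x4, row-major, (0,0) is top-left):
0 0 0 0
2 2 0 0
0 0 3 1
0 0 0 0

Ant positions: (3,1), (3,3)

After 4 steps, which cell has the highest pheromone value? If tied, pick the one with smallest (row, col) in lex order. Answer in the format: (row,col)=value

Answer: (2,2)=7

Derivation:
Step 1: ant0:(3,1)->N->(2,1) | ant1:(3,3)->N->(2,3)
  grid max=2 at (2,2)
Step 2: ant0:(2,1)->E->(2,2) | ant1:(2,3)->W->(2,2)
  grid max=5 at (2,2)
Step 3: ant0:(2,2)->E->(2,3) | ant1:(2,2)->E->(2,3)
  grid max=4 at (2,2)
Step 4: ant0:(2,3)->W->(2,2) | ant1:(2,3)->W->(2,2)
  grid max=7 at (2,2)
Final grid:
  0 0 0 0
  0 0 0 0
  0 0 7 3
  0 0 0 0
Max pheromone 7 at (2,2)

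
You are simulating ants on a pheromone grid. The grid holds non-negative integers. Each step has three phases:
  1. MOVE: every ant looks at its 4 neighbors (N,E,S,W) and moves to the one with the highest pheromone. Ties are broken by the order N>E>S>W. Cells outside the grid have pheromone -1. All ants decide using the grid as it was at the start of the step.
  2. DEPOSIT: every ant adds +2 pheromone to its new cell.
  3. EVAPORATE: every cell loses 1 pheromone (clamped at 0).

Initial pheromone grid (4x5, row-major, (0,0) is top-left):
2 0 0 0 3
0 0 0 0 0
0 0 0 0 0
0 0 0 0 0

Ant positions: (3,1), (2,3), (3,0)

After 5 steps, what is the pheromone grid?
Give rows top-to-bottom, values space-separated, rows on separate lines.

After step 1: ants at (2,1),(1,3),(2,0)
  1 0 0 0 2
  0 0 0 1 0
  1 1 0 0 0
  0 0 0 0 0
After step 2: ants at (2,0),(0,3),(2,1)
  0 0 0 1 1
  0 0 0 0 0
  2 2 0 0 0
  0 0 0 0 0
After step 3: ants at (2,1),(0,4),(2,0)
  0 0 0 0 2
  0 0 0 0 0
  3 3 0 0 0
  0 0 0 0 0
After step 4: ants at (2,0),(1,4),(2,1)
  0 0 0 0 1
  0 0 0 0 1
  4 4 0 0 0
  0 0 0 0 0
After step 5: ants at (2,1),(0,4),(2,0)
  0 0 0 0 2
  0 0 0 0 0
  5 5 0 0 0
  0 0 0 0 0

0 0 0 0 2
0 0 0 0 0
5 5 0 0 0
0 0 0 0 0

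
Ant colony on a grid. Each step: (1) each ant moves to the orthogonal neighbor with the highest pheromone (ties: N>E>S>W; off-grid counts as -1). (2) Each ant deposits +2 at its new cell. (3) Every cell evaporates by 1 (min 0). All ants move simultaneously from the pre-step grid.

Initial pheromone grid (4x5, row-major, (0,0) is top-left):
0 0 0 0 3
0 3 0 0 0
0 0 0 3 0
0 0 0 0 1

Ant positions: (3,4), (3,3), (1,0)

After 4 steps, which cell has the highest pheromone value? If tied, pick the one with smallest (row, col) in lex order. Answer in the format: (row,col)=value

Step 1: ant0:(3,4)->N->(2,4) | ant1:(3,3)->N->(2,3) | ant2:(1,0)->E->(1,1)
  grid max=4 at (1,1)
Step 2: ant0:(2,4)->W->(2,3) | ant1:(2,3)->E->(2,4) | ant2:(1,1)->N->(0,1)
  grid max=5 at (2,3)
Step 3: ant0:(2,3)->E->(2,4) | ant1:(2,4)->W->(2,3) | ant2:(0,1)->S->(1,1)
  grid max=6 at (2,3)
Step 4: ant0:(2,4)->W->(2,3) | ant1:(2,3)->E->(2,4) | ant2:(1,1)->N->(0,1)
  grid max=7 at (2,3)
Final grid:
  0 1 0 0 0
  0 3 0 0 0
  0 0 0 7 4
  0 0 0 0 0
Max pheromone 7 at (2,3)

Answer: (2,3)=7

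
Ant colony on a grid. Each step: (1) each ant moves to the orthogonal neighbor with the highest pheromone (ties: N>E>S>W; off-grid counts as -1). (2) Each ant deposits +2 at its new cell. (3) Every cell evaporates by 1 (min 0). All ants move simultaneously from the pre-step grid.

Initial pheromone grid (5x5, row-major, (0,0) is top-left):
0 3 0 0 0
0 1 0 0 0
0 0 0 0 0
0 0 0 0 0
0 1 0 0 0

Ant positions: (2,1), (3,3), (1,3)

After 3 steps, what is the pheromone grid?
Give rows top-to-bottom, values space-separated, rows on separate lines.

After step 1: ants at (1,1),(2,3),(0,3)
  0 2 0 1 0
  0 2 0 0 0
  0 0 0 1 0
  0 0 0 0 0
  0 0 0 0 0
After step 2: ants at (0,1),(1,3),(0,4)
  0 3 0 0 1
  0 1 0 1 0
  0 0 0 0 0
  0 0 0 0 0
  0 0 0 0 0
After step 3: ants at (1,1),(0,3),(1,4)
  0 2 0 1 0
  0 2 0 0 1
  0 0 0 0 0
  0 0 0 0 0
  0 0 0 0 0

0 2 0 1 0
0 2 0 0 1
0 0 0 0 0
0 0 0 0 0
0 0 0 0 0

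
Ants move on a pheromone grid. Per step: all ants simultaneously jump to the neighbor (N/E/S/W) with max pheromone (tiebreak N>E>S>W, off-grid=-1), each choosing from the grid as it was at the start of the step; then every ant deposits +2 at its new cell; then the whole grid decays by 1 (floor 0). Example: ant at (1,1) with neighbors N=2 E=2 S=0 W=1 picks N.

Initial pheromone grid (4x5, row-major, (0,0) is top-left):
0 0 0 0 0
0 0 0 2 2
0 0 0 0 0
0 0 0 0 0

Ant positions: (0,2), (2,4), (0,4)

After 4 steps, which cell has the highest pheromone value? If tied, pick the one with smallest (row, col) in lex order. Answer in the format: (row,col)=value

Step 1: ant0:(0,2)->E->(0,3) | ant1:(2,4)->N->(1,4) | ant2:(0,4)->S->(1,4)
  grid max=5 at (1,4)
Step 2: ant0:(0,3)->S->(1,3) | ant1:(1,4)->W->(1,3) | ant2:(1,4)->W->(1,3)
  grid max=6 at (1,3)
Step 3: ant0:(1,3)->E->(1,4) | ant1:(1,3)->E->(1,4) | ant2:(1,3)->E->(1,4)
  grid max=9 at (1,4)
Step 4: ant0:(1,4)->W->(1,3) | ant1:(1,4)->W->(1,3) | ant2:(1,4)->W->(1,3)
  grid max=10 at (1,3)
Final grid:
  0 0 0 0 0
  0 0 0 10 8
  0 0 0 0 0
  0 0 0 0 0
Max pheromone 10 at (1,3)

Answer: (1,3)=10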